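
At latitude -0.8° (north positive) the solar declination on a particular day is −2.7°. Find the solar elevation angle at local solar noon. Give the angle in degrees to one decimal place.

88.1°

At local solar noon the hour angle is zero, so the elevation is 90° − |φ − δ| = 90° − |-0.8° − (-2.7°)| = 90° − 1.9° = 88.1°.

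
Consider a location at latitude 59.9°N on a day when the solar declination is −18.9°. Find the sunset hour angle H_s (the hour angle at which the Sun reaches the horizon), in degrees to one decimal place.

−tan φ tan δ = −(1.7251)(-0.3424) = 0.5907; H_s = arccos(0.5907) = 53.79°.

53.8°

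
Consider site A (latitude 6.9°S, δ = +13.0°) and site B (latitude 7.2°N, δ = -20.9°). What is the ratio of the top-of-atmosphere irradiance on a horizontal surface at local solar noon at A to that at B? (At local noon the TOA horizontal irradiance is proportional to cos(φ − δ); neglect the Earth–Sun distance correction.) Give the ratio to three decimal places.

1.066

A: cos θ_z = cos(-6.9° − (13.0°)) = 0.9403.
B: cos θ_z = cos(7.2° − (-20.9°)) = 0.8821.
Ratio A/B = 0.9403 / 0.8821 = 1.0660.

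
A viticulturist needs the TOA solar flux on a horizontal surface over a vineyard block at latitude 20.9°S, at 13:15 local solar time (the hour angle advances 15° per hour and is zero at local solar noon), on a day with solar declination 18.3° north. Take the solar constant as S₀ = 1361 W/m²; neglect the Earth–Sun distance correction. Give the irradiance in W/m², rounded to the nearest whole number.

991 W/m²

Hour angle H = 15° × (13.25 − 12) = 18.75°.
With φ = -20.9°, δ = 18.3°, H = 18.75°: sin φ sin δ = -0.1120, cos φ cos δ cos H = 0.8399, so cos θ_z = 0.7279.
Top-of-atmosphere irradiance = S₀ cos θ_z = 1361 × 0.7279 = 990.67 W/m².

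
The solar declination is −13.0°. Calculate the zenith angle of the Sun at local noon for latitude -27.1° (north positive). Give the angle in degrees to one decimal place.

At local solar noon the hour angle is zero, so the zenith angle is |φ − δ| = |-27.1° − (-13.0°)| = 14.1°.

14.1°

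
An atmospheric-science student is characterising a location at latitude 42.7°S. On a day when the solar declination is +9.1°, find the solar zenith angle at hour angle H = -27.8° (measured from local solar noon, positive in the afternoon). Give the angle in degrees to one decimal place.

57.7°

With φ = -42.7°, δ = 9.1°, H = -27.80°: sin φ sin δ = -0.1073, cos φ cos δ cos H = 0.6419, so cos θ_z = 0.5346.
θ_z = arccos(0.5346) = 57.68°.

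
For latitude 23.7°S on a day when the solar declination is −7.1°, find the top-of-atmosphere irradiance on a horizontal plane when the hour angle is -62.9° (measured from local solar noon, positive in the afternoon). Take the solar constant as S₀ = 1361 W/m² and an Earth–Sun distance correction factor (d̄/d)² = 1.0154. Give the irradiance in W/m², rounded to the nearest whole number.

641 W/m²

With φ = -23.7°, δ = -7.1°, H = -62.90°: sin φ sin δ = 0.0497, cos φ cos δ cos H = 0.4139, so cos θ_z = 0.4636.
Top-of-atmosphere irradiance = S₀ (d̄/d)² cos θ_z = 1361 × 1.0154 × 0.4636 = 640.68 W/m².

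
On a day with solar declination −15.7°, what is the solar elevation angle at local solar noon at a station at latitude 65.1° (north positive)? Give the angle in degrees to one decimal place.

At local solar noon the hour angle is zero, so the elevation is 90° − |φ − δ| = 90° − |65.1° − (-15.7°)| = 90° − 80.8° = 9.2°.

9.2°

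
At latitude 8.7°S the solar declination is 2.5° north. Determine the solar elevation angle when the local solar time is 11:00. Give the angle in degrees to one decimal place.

71.3°

Hour angle H = 15° × (11 − 12) = -15.00°.
With φ = -8.7°, δ = 2.5°, H = -15.00°: sin φ sin δ = -0.0066, cos φ cos δ cos H = 0.9539, so cos θ_z = 0.9473.
θ_z = arccos(0.9473) = 18.68°, so the elevation is 90° − 18.68° = 71.32°.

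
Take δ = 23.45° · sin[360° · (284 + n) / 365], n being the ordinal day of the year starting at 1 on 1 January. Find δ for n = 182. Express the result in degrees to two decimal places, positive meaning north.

360 × (284 + 182) / 365 = 459.616°; sin(459.616°) = 0.9859.
δ = 23.45 × 0.9859 = 23.119° ≈ +23.12°.

+23.12°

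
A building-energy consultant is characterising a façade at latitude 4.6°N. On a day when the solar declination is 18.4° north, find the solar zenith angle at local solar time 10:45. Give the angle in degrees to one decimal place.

22.9°

Hour angle H = 15° × (10.75 − 12) = -18.75°.
With φ = 4.6°, δ = 18.4°, H = -18.75°: sin φ sin δ = 0.0253, cos φ cos δ cos H = 0.8956, so cos θ_z = 0.9209.
θ_z = arccos(0.9209) = 22.94°.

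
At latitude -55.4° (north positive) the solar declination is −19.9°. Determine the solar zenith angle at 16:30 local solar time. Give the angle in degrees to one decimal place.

61.0°

Hour angle H = 15° × (16.5 − 12) = 67.50°.
With φ = -55.4°, δ = -19.9°, H = 67.50°: sin φ sin δ = 0.2802, cos φ cos δ cos H = 0.2043, so cos θ_z = 0.4845.
θ_z = arccos(0.4845) = 61.02°.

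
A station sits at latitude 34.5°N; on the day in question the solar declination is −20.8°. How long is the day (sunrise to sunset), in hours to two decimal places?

The sunset hour angle satisfies cos H_s = −tan φ tan δ = 0.2611, giving H_s = 74.86°.
Day length = 2 H_s / 15° h⁻¹ = 149.72° / 15 = 9.981 h.

9.98 hours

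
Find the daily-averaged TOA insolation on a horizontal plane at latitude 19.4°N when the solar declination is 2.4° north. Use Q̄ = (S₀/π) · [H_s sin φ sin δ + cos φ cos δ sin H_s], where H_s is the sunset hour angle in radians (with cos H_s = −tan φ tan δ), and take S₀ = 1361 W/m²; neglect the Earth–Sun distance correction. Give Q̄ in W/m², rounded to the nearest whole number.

418 W/m²

−tan φ tan δ = −(0.3522)(0.0419) = -0.0148; H_s = arccos(-0.0148) = 90.85°. In radians, H_s = 1.5856.
H_s sin φ sin δ = 1.5856 × 0.3322 × 0.0419 = 0.0221.
cos φ cos δ sin H_s = 0.9432 × 0.9991 × 0.9999 = 0.9423.
Q̄ = (1361/π) × (0.0221 + 0.9423) = 433.22 × 0.9644 = 417.80 W/m².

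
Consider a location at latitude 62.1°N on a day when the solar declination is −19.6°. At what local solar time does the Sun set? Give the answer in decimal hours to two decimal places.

The sunset hour angle satisfies cos H_s = −tan φ tan δ = 0.6725, giving H_s = 47.74°.
Sunset is at 12 + H_s/15 = 12 + 3.183 = 15.183 h local solar time.

15.18 h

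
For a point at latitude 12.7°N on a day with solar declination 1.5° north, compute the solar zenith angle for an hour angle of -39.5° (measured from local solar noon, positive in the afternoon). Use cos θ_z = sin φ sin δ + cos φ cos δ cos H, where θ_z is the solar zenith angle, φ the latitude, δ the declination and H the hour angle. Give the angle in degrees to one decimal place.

40.7°

cos θ_z = sin(12.7°) sin(1.5°) + cos(12.7°) cos(1.5°) cos(-39.50°) = 0.0058 + 0.7525 = 0.7583.
θ_z = arccos(0.7583) = 40.69°.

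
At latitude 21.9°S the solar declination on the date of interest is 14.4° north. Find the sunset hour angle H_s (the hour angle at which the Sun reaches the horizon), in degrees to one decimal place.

84.1°

cos H_s = −tan(-21.9°) · tan(14.4°) = 0.1032, so H_s = arccos(0.1032) = 84.08°.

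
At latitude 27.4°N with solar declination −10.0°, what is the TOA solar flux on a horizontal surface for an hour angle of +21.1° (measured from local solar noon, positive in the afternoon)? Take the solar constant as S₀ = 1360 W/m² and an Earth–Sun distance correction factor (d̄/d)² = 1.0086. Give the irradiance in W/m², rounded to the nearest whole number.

1009 W/m²

cos θ_z = sin φ sin δ + cos φ cos δ cos H = (0.4602)(-0.1736) + (0.8878)(0.9848)(0.9330) = 0.7358.
Top-of-atmosphere irradiance = S₀ (d̄/d)² cos θ_z = 1360 × 1.0086 × 0.7358 = 1009.29 W/m².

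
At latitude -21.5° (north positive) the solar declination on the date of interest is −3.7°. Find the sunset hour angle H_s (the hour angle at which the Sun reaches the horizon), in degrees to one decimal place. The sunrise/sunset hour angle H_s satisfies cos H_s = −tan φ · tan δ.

91.5°

cos H_s = −tan(-21.5°) · tan(-3.7°) = -0.0255, so H_s = arccos(-0.0255) = 91.46°.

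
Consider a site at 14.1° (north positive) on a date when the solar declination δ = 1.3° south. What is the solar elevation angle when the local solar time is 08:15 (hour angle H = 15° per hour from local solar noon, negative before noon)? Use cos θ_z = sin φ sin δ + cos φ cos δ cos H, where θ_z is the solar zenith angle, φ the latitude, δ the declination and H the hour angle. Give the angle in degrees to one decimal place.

32.2°

Hour angle H = 15° × (8.25 − 12) = -56.25°.
cos θ_z = sin(14.1°) sin(-1.3°) + cos(14.1°) cos(-1.3°) cos(-56.25°) = -0.0055 + 0.5387 = 0.5332.
θ_z = arccos(0.5332) = 57.78°, so the elevation is 90° − 57.78° = 32.22°.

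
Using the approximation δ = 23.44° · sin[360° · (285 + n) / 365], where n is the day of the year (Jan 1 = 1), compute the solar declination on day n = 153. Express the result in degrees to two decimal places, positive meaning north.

+22.29°

360 × (285 + 153) / 365 = 432.000°; sin(432.000°) = 0.9511.
δ = 23.44 × 0.9511 = 22.294° ≈ +22.29°.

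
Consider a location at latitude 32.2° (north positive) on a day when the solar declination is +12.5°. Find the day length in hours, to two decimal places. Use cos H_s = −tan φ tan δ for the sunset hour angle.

The sunset hour angle satisfies cos H_s = −tan φ tan δ = -0.1396, giving H_s = 98.02°.
Day length = 2 H_s / 15° h⁻¹ = 196.04° / 15 = 13.069 h.

13.07 hours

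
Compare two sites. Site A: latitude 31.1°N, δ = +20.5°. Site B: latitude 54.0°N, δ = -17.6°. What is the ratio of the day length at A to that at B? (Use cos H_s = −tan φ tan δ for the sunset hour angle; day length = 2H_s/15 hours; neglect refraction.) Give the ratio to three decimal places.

1.607

A: H_s = arccos(−tan 31.1° · tan 20.5°) = 103.03°, so 2H_s/15 = 13.7373 h.
B: H_s = arccos(−tan 54.0° · tan -17.6°) = 64.11°, so 2H_s/15 = 8.5480 h.
Ratio A/B = 13.7373 / 8.5480 = 1.6071.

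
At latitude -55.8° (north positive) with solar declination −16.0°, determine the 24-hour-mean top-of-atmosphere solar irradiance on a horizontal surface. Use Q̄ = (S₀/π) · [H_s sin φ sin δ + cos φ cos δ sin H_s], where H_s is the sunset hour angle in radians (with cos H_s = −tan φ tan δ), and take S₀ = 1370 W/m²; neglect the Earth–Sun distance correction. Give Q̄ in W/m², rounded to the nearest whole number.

413 W/m²

−tan φ tan δ = −(-1.4715)(-0.2867) = -0.4219; H_s = arccos(-0.4219) = 114.95°. In radians, H_s = 2.0063.
H_s sin φ sin δ = 2.0063 × -0.8271 × -0.2756 = 0.4573.
cos φ cos δ sin H_s = 0.5621 × 0.9613 × 0.9067 = 0.4899.
Q̄ = (1370/π) × (0.4573 + 0.4899) = 436.08 × 0.9472 = 413.05 W/m².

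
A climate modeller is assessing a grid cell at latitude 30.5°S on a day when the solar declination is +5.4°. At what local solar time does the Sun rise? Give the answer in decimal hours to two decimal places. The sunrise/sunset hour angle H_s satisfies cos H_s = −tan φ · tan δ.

The sunset hour angle satisfies cos H_s = −tan φ tan δ = 0.0557, giving H_s = 86.81°.
Sunrise is at 12 − H_s/15 = 12 − 5.787 = 6.213 h local solar time.

6.21 h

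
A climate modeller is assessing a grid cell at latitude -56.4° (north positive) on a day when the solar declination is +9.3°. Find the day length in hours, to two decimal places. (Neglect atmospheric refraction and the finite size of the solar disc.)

The sunset hour angle satisfies cos H_s = −tan φ tan δ = 0.2465, giving H_s = 75.73°.
Day length = 2 H_s / 15° h⁻¹ = 151.46° / 15 = 10.097 h.

10.10 hours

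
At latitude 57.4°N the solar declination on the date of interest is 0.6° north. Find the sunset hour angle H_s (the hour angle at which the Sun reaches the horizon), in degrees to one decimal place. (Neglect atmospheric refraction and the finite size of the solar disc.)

The sunset hour angle satisfies cos H_s = −tan φ tan δ = -0.0164, giving H_s = 90.94°.

90.9°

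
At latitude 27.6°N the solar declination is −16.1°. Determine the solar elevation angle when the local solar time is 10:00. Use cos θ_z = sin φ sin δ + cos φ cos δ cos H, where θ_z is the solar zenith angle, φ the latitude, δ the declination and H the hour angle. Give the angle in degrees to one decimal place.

37.5°

Hour angle H = 15° × (10 − 12) = -30.00°.
cos θ_z = sin φ sin δ + cos φ cos δ cos H = (0.4633)(-0.2773) + (0.8862)(0.9608)(0.8660) = 0.6089.
θ_z = arccos(0.6089) = 52.49°, so the elevation is 90° − 52.49° = 37.51°.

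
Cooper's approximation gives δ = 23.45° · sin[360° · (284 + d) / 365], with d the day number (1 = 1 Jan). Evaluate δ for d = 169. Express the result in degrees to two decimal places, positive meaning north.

360 × (284 + 169) / 365 = 446.795°; sin(446.795°) = 0.9984.
δ = 23.45 × 0.9984 = 23.412° ≈ +23.41°.

+23.41°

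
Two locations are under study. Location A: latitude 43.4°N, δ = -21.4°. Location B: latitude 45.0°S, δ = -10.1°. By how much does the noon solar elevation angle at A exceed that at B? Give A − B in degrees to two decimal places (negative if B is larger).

-29.90°

A: 90° − |43.4 − (-21.4)| = 25.20°.
B: 90° − |-45.0 − (-10.1)| = 55.10°.
A − B = 25.20 − 55.10 = -29.90°.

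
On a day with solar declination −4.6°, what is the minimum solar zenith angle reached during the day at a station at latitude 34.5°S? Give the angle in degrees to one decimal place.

29.9°

At local solar noon the hour angle is zero, so the zenith angle is |φ − δ| = |-34.5° − (-4.6°)| = 29.9°.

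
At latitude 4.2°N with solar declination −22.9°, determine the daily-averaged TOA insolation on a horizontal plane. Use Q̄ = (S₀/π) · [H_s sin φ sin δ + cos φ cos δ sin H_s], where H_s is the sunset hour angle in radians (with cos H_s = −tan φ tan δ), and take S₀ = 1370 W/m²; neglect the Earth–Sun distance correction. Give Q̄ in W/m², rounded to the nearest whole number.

381 W/m²

−tan φ tan δ = −(0.0734)(-0.4224) = 0.0310; H_s = arccos(0.0310) = 88.22°. In radians, H_s = 1.5397.
H_s sin φ sin δ = 1.5397 × 0.0732 × -0.3891 = -0.0439.
cos φ cos δ sin H_s = 0.9973 × 0.9212 × 0.9995 = 0.9183.
Q̄ = (1370/π) × (-0.0439 + 0.9183) = 436.08 × 0.8744 = 381.31 W/m².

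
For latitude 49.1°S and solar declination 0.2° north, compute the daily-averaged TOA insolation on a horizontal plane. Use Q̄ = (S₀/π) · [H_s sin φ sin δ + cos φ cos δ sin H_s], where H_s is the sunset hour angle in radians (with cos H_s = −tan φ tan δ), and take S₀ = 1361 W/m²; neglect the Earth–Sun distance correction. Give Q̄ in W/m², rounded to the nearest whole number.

282 W/m²

The sunset hour angle satisfies cos H_s = −tan φ tan δ = 0.0040, giving H_s = 89.77°. In radians, H_s = 1.5668.
H_s sin φ sin δ = 1.5668 × -0.7559 × 0.0035 = -0.0041.
cos φ cos δ sin H_s = 0.6547 × 1.0000 × 1.0000 = 0.6547.
Q̄ = (1361/π) × (-0.0041 + 0.6547) = 433.22 × 0.6506 = 281.85 W/m².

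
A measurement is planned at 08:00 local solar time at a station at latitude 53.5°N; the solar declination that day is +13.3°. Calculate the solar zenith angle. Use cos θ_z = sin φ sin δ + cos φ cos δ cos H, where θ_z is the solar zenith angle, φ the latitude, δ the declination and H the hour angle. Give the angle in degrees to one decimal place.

61.7°

Hour angle H = 15° × (8 − 12) = -60.00°.
cos θ_z = sin(53.5°) sin(13.3°) + cos(53.5°) cos(13.3°) cos(-60.00°) = 0.1849 + 0.2894 = 0.4743.
θ_z = arccos(0.4743) = 61.69°.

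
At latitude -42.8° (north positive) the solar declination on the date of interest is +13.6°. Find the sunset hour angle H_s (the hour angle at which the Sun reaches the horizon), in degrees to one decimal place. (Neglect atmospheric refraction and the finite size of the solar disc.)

77.1°

−tan φ tan δ = −(-0.9260)(0.2419) = 0.2240; H_s = arccos(0.2240) = 77.06°.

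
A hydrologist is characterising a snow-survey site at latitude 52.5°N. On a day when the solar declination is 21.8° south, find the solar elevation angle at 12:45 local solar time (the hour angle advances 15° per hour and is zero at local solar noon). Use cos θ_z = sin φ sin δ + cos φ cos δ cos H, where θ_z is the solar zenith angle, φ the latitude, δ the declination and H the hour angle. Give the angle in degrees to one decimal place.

15.1°

Hour angle H = 15° × (12.75 − 12) = 11.25°.
cos θ_z = sin(52.5°) sin(-21.8°) + cos(52.5°) cos(-21.8°) cos(11.25°) = -0.2946 + 0.5544 = 0.2598.
θ_z = arccos(0.2598) = 74.94°, so the elevation is 90° − 74.94° = 15.06°.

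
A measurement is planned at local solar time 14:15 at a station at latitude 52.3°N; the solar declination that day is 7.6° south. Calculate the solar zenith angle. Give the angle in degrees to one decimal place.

66.5°

Hour angle H = 15° × (14.25 − 12) = 33.75°.
cos θ_z = sin(52.3°) sin(-7.6°) + cos(52.3°) cos(-7.6°) cos(33.75°) = -0.1046 + 0.5040 = 0.3994.
θ_z = arccos(0.3994) = 66.46°.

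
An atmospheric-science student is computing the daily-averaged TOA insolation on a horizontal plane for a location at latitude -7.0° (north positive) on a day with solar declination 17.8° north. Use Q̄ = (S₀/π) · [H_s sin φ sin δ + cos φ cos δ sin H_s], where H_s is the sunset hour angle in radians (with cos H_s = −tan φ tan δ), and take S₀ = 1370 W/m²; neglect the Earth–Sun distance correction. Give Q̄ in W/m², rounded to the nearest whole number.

387 W/m²

The sunset hour angle satisfies cos H_s = −tan φ tan δ = 0.0394, giving H_s = 87.74°. In radians, H_s = 1.5314.
H_s sin φ sin δ = 1.5314 × -0.1219 × 0.3057 = -0.0571.
cos φ cos δ sin H_s = 0.9925 × 0.9521 × 0.9992 = 0.9442.
Q̄ = (1370/π) × (-0.0571 + 0.9442) = 436.08 × 0.8871 = 386.85 W/m².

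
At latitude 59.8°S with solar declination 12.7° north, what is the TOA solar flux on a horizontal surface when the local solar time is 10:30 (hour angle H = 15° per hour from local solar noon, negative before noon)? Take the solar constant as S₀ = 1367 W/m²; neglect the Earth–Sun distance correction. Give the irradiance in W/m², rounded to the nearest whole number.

Hour angle H = 15° × (10.5 − 12) = -22.50°.
With φ = -59.8°, δ = 12.7°, H = -22.50°: sin φ sin δ = -0.1900, cos φ cos δ cos H = 0.4534, so cos θ_z = 0.2634.
Top-of-atmosphere irradiance = S₀ cos θ_z = 1367 × 0.2634 = 360.07 W/m².

360 W/m²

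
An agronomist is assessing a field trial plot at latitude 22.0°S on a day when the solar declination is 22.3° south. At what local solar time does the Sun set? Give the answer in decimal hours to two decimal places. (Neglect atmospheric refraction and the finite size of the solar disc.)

The sunset hour angle satisfies cos H_s = −tan φ tan δ = -0.1657, giving H_s = 99.54°.
Sunset is at 12 + H_s/15 = 12 + 6.636 = 18.636 h local solar time.

18.64 h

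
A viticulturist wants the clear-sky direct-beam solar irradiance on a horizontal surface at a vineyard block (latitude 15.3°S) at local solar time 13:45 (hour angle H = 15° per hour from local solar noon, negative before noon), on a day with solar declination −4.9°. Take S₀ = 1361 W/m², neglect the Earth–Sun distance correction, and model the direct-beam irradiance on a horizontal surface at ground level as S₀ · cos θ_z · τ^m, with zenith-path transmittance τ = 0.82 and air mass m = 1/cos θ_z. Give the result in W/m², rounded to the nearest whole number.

Hour angle H = 15° × (13.75 − 12) = 26.25°.
With φ = -15.3°, δ = -4.9°, H = 26.25°: sin φ sin δ = 0.0225, cos φ cos δ cos H = 0.8619, so cos θ_z = 0.8844.
Air mass m = 1/cos θ_z = 1/0.8844 = 1.131; τ^m = 0.82^1.131 = 0.7990.
Surface direct beam = 1361 × 0.8844 × 0.7990 = 961.73 W/m².

962 W/m²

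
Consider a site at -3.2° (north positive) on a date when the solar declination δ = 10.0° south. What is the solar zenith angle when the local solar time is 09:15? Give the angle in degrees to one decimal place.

Hour angle H = 15° × (9.25 − 12) = -41.25°.
cos θ_z = sin(-3.2°) sin(-10.0°) + cos(-3.2°) cos(-10.0°) cos(-41.25°) = 0.0097 + 0.7393 = 0.7490.
θ_z = arccos(0.7490) = 41.50°.

41.5°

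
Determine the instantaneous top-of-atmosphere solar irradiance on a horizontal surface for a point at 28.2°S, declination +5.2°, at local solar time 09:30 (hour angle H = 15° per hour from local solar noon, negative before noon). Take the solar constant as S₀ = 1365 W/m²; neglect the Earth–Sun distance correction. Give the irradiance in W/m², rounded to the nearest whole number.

892 W/m²

Hour angle H = 15° × (9.5 − 12) = -37.50°.
cos θ_z = sin(-28.2°) sin(5.2°) + cos(-28.2°) cos(5.2°) cos(-37.50°) = -0.0428 + 0.6963 = 0.6535.
Top-of-atmosphere irradiance = S₀ cos θ_z = 1365 × 0.6535 = 892.03 W/m².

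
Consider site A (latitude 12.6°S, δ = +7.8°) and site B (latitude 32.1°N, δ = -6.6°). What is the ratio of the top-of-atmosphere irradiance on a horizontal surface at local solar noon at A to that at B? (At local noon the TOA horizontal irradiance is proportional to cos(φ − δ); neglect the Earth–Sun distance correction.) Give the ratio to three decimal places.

1.201

A: cos θ_z = cos(-12.6° − (7.8°)) = 0.9373.
B: cos θ_z = cos(32.1° − (-6.6°)) = 0.7804.
Ratio A/B = 0.9373 / 0.7804 = 1.2011.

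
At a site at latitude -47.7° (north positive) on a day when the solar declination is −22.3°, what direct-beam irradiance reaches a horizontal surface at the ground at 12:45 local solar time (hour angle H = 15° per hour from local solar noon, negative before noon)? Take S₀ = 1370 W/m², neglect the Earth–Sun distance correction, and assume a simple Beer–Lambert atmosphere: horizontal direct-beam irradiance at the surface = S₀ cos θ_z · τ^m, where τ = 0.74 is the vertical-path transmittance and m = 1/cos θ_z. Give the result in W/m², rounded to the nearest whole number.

Hour angle H = 15° × (12.75 − 12) = 11.25°.
cos θ_z = sin φ sin δ + cos φ cos δ cos H = (-0.7396)(-0.3795) + (0.6730)(0.9252)(0.9808) = 0.8914.
Air mass m = 1/cos θ_z = 1/0.8914 = 1.122; τ^m = 0.74^1.122 = 0.7133.
Surface direct beam = 1370 × 0.8914 × 0.7133 = 871.09 W/m².

871 W/m²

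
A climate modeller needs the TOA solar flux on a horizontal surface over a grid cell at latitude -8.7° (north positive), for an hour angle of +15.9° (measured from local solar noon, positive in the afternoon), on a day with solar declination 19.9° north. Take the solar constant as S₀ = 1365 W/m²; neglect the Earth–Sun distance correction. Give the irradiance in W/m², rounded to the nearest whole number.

With φ = -8.7°, δ = 19.9°, H = 15.90°: sin φ sin δ = -0.0515, cos φ cos δ cos H = 0.8939, so cos θ_z = 0.8424.
Top-of-atmosphere irradiance = S₀ cos θ_z = 1365 × 0.8424 = 1149.88 W/m².

1150 W/m²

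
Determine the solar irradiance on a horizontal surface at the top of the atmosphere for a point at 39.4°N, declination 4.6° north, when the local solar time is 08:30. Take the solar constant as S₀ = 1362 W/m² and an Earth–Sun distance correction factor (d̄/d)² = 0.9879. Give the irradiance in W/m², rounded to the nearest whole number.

699 W/m²

Hour angle H = 15° × (8.5 − 12) = -52.50°.
cos θ_z = sin(39.4°) sin(4.6°) + cos(39.4°) cos(4.6°) cos(-52.50°) = 0.0509 + 0.4689 = 0.5198.
Top-of-atmosphere irradiance = S₀ (d̄/d)² cos θ_z = 1362 × 0.9879 × 0.5198 = 699.40 W/m².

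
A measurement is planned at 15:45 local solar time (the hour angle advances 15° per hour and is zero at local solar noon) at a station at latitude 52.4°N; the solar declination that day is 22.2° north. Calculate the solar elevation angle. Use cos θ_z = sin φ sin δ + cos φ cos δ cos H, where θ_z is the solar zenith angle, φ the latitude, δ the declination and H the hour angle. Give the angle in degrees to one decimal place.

37.8°

Hour angle H = 15° × (15.75 − 12) = 56.25°.
cos θ_z = sin(52.4°) sin(22.2°) + cos(52.4°) cos(22.2°) cos(56.25°) = 0.2994 + 0.3139 = 0.6133.
θ_z = arccos(0.6133) = 52.17°, so the elevation is 90° − 52.17° = 37.83°.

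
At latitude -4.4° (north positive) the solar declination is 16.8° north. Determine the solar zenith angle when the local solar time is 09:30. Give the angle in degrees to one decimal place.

42.7°

Hour angle H = 15° × (9.5 − 12) = -37.50°.
cos θ_z = sin(-4.4°) sin(16.8°) + cos(-4.4°) cos(16.8°) cos(-37.50°) = -0.0222 + 0.7573 = 0.7351.
θ_z = arccos(0.7351) = 42.68°.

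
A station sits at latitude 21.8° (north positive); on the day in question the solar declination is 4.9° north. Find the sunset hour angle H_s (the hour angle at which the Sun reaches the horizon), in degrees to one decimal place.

−tan φ tan δ = −(0.4000)(0.0857) = -0.0343; H_s = arccos(-0.0343) = 91.97°.

92.0°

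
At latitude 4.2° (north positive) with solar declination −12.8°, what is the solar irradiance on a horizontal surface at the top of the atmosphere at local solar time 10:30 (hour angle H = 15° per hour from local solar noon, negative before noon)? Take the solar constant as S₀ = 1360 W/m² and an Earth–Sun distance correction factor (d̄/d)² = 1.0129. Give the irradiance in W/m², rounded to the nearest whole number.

1215 W/m²

Hour angle H = 15° × (10.5 − 12) = -22.50°.
With φ = 4.2°, δ = -12.8°, H = -22.50°: sin φ sin δ = -0.0162, cos φ cos δ cos H = 0.8985, so cos θ_z = 0.8823.
Top-of-atmosphere irradiance = S₀ (d̄/d)² cos θ_z = 1360 × 1.0129 × 0.8823 = 1215.41 W/m².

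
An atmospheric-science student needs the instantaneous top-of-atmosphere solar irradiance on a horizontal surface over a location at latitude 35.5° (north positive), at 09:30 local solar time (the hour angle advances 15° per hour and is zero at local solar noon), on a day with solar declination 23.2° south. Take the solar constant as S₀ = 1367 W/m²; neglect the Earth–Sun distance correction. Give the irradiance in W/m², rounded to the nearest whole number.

Hour angle H = 15° × (9.5 − 12) = -37.50°.
cos θ_z = sin φ sin δ + cos φ cos δ cos H = (0.5807)(-0.3939) + (0.8141)(0.9191)(0.7934) = 0.3649.
Top-of-atmosphere irradiance = S₀ cos θ_z = 1367 × 0.3649 = 498.82 W/m².

499 W/m²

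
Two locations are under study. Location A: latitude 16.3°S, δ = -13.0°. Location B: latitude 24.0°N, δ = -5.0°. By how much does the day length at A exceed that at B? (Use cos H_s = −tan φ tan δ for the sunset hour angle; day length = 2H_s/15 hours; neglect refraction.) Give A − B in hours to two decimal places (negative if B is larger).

+0.81 h

A: H_s = arccos(−tan -16.3° · tan -13.0°) = 93.87°, so 2H_s/15 = 12.5160 h.
B: H_s = arccos(−tan 24.0° · tan -5.0°) = 87.77°, so 2H_s/15 = 11.7027 h.
A − B = 12.5160 − 11.7027 = 0.8133 h.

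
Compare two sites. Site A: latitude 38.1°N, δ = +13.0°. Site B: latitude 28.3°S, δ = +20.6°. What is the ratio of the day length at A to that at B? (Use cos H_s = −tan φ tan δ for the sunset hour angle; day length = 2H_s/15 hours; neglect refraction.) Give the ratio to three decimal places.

1.282

A: H_s = arccos(−tan 38.1° · tan 13.0°) = 100.43°, so 2H_s/15 = 13.3907 h.
B: H_s = arccos(−tan -28.3° · tan 20.6°) = 78.32°, so 2H_s/15 = 10.4427 h.
Ratio A/B = 13.3907 / 10.4427 = 1.2823.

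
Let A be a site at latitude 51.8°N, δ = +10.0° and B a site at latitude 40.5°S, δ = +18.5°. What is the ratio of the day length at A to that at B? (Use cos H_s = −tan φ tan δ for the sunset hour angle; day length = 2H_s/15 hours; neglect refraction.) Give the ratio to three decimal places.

A: H_s = arccos(−tan 51.8° · tan 10.0°) = 102.95°, so 2H_s/15 = 13.7267 h.
B: H_s = arccos(−tan -40.5° · tan 18.5°) = 73.40°, so 2H_s/15 = 9.7867 h.
Ratio A/B = 13.7267 / 9.7867 = 1.4026.

1.403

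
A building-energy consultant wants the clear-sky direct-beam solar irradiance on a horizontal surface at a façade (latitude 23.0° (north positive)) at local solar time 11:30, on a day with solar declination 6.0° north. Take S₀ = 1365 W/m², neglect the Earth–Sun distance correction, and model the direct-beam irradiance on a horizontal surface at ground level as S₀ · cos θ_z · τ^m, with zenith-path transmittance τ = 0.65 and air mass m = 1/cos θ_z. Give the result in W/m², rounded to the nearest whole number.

Hour angle H = 15° × (11.5 − 12) = -7.50°.
With φ = 23.0°, δ = 6.0°, H = -7.50°: sin φ sin δ = 0.0408, cos φ cos δ cos H = 0.9076, so cos θ_z = 0.9484.
Air mass m = 1/cos θ_z = 1/0.9484 = 1.054; τ^m = 0.65^1.054 = 0.6351.
Surface direct beam = 1365 × 0.9484 × 0.6351 = 822.18 W/m².

822 W/m²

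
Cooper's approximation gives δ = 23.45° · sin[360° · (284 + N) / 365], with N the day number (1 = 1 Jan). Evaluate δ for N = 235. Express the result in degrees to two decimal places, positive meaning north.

360 × (284 + 235) / 365 = 511.890°; sin(511.890°) = 0.4712.
δ = 23.45 × 0.4712 = 11.050° ≈ +11.05°.

+11.05°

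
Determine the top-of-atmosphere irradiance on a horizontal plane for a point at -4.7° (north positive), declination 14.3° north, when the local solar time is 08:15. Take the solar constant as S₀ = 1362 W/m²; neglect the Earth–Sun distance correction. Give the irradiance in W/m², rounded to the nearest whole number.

Hour angle H = 15° × (8.25 − 12) = -56.25°.
cos θ_z = sin(-4.7°) sin(14.3°) + cos(-4.7°) cos(14.3°) cos(-56.25°) = -0.0202 + 0.5365 = 0.5163.
Top-of-atmosphere irradiance = S₀ cos θ_z = 1362 × 0.5163 = 703.20 W/m².

703 W/m²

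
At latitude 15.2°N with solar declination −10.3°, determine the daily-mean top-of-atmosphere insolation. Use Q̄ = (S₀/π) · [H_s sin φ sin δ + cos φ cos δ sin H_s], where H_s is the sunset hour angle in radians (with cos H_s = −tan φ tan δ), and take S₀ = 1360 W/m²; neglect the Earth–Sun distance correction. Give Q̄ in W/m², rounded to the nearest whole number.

−tan φ tan δ = −(0.2717)(-0.1817) = 0.0494; H_s = arccos(0.0494) = 87.17°. In radians, H_s = 1.5214.
H_s sin φ sin δ = 1.5214 × 0.2622 × -0.1788 = -0.0713.
cos φ cos δ sin H_s = 0.9650 × 0.9839 × 0.9988 = 0.9483.
Q̄ = (1360/π) × (-0.0713 + 0.9483) = 432.90 × 0.8770 = 379.65 W/m².

380 W/m²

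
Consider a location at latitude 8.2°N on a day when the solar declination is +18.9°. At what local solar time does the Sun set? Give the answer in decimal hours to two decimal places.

18.19 h

The sunset hour angle satisfies cos H_s = −tan φ tan δ = -0.0493, giving H_s = 92.83°.
Sunset is at 12 + H_s/15 = 12 + 6.189 = 18.189 h local solar time.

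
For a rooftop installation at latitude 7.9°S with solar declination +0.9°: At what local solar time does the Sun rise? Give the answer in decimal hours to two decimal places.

6.01 h

The sunset hour angle satisfies cos H_s = −tan φ tan δ = 0.0022, giving H_s = 89.87°.
Sunrise is at 12 − H_s/15 = 12 − 5.991 = 6.009 h local solar time.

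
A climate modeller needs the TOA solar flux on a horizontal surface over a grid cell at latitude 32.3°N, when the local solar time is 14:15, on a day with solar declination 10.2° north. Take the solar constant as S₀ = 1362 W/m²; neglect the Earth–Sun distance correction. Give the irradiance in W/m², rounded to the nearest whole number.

Hour angle H = 15° × (14.25 − 12) = 33.75°.
cos θ_z = sin φ sin δ + cos φ cos δ cos H = (0.5344)(0.1771) + (0.8453)(0.9842)(0.8315) = 0.7864.
Top-of-atmosphere irradiance = S₀ cos θ_z = 1362 × 0.7864 = 1071.08 W/m².

1071 W/m²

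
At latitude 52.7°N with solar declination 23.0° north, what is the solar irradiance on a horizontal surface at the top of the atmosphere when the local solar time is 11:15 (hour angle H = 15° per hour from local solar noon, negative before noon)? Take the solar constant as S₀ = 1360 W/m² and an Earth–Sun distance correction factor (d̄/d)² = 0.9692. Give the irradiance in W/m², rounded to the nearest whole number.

Hour angle H = 15° × (11.25 − 12) = -11.25°.
cos θ_z = sin φ sin δ + cos φ cos δ cos H = (0.7955)(0.3907) + (0.6060)(0.9205)(0.9808) = 0.8579.
Top-of-atmosphere irradiance = S₀ (d̄/d)² cos θ_z = 1360 × 0.9692 × 0.8579 = 1130.81 W/m².

1131 W/m²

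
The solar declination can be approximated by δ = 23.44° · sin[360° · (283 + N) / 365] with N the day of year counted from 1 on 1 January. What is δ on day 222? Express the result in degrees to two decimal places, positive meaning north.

+15.66°

360 × (283 + 222) / 365 = 498.082°; sin(498.082°) = 0.6681.
δ = 23.44 × 0.6681 = 15.660° ≈ +15.66°.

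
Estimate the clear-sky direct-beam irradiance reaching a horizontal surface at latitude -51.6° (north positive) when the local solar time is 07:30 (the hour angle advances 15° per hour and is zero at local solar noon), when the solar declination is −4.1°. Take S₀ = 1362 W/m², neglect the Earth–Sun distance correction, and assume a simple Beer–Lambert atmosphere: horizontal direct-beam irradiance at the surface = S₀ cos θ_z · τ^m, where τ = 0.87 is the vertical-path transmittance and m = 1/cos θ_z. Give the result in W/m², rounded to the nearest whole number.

Hour angle H = 15° × (7.5 − 12) = -67.50°.
cos θ_z = sin(-51.6°) sin(-4.1°) + cos(-51.6°) cos(-4.1°) cos(-67.50°) = 0.0560 + 0.2371 = 0.2931.
Air mass m = 1/cos θ_z = 1/0.2931 = 3.412; τ^m = 0.87^3.412 = 0.6218.
Surface direct beam = 1362 × 0.2931 × 0.6218 = 248.22 W/m².

248 W/m²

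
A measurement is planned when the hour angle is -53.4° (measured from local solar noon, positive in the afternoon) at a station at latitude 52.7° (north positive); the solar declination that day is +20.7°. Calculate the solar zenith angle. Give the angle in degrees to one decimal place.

cos θ_z = sin φ sin δ + cos φ cos δ cos H = (0.7955)(0.3535) + (0.6060)(0.9354)(0.5962) = 0.6192.
θ_z = arccos(0.6192) = 51.74°.

51.7°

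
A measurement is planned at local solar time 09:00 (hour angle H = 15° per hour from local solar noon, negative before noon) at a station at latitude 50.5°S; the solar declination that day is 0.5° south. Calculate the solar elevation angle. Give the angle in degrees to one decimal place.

Hour angle H = 15° × (9 − 12) = -45.00°.
cos θ_z = sin φ sin δ + cos φ cos δ cos H = (-0.7716)(-0.0087) + (0.6361)(1.0000)(0.7071) = 0.4565.
θ_z = arccos(0.4565) = 62.84°, so the elevation is 90° − 62.84° = 27.16°.

27.2°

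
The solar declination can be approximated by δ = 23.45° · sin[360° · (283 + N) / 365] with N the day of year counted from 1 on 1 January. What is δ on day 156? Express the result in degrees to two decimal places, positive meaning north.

+22.42°

360 × (283 + 156) / 365 = 432.986°; sin(432.986°) = 0.9562.
δ = 23.45 × 0.9562 = 22.423° ≈ +22.42°.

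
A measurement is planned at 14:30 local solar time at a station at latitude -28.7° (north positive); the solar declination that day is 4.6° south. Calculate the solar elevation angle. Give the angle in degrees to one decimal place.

47.1°

Hour angle H = 15° × (14.5 − 12) = 37.50°.
cos θ_z = sin φ sin δ + cos φ cos δ cos H = (-0.4802)(-0.0802) + (0.8771)(0.9968)(0.7934) = 0.7322.
θ_z = arccos(0.7322) = 42.93°, so the elevation is 90° − 42.93° = 47.07°.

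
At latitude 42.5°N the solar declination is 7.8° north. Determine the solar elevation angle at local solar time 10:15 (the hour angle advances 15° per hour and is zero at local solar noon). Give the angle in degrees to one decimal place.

48.3°

Hour angle H = 15° × (10.25 − 12) = -26.25°.
With φ = 42.5°, δ = 7.8°, H = -26.25°: sin φ sin δ = 0.0917, cos φ cos δ cos H = 0.6551, so cos θ_z = 0.7468.
θ_z = arccos(0.7468) = 41.69°, so the elevation is 90° − 41.69° = 48.31°.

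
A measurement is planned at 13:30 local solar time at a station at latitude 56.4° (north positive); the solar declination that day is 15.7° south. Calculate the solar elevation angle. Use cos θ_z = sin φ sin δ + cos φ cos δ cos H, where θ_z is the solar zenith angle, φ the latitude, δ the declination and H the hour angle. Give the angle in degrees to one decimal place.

15.5°

Hour angle H = 15° × (13.5 − 12) = 22.50°.
cos θ_z = sin φ sin δ + cos φ cos δ cos H = (0.8329)(-0.2706) + (0.5534)(0.9627)(0.9239) = 0.2668.
θ_z = arccos(0.2668) = 74.53°, so the elevation is 90° − 74.53° = 15.47°.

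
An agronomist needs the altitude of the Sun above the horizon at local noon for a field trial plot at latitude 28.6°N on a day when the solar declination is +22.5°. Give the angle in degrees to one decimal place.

At local solar noon the hour angle is zero, so the elevation is 90° − |φ − δ| = 90° − |28.6° − (22.5°)| = 90° − 6.1° = 83.9°.

83.9°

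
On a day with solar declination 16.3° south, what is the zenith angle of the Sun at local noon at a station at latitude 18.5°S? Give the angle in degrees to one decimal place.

At local solar noon the hour angle is zero, so the zenith angle is |φ − δ| = |-18.5° − (-16.3°)| = 2.2°.

2.2°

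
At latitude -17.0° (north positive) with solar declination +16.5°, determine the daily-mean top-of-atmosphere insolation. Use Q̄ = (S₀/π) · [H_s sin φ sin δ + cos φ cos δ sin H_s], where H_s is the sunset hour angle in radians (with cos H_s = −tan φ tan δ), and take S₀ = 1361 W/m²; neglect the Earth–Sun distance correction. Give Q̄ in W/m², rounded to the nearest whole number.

The sunset hour angle satisfies cos H_s = −tan φ tan δ = 0.0906, giving H_s = 84.80°. In radians, H_s = 1.4800.
H_s sin φ sin δ = 1.4800 × -0.2924 × 0.2840 = -0.1229.
cos φ cos δ sin H_s = 0.9563 × 0.9588 × 0.9959 = 0.9131.
Q̄ = (1361/π) × (-0.1229 + 0.9131) = 433.22 × 0.7902 = 342.33 W/m².

342 W/m²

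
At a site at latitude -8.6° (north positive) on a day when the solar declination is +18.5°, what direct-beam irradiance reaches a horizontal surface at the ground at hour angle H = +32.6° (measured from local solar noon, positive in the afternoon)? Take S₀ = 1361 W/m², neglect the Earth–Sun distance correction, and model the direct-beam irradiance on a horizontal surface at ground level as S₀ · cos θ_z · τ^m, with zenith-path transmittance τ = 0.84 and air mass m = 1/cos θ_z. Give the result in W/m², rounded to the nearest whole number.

With φ = -8.6°, δ = 18.5°, H = 32.60°: sin φ sin δ = -0.0474, cos φ cos δ cos H = 0.7899, so cos θ_z = 0.7425.
Air mass m = 1/cos θ_z = 1/0.7425 = 1.347; τ^m = 0.84^1.347 = 0.7907.
Surface direct beam = 1361 × 0.7425 × 0.7907 = 799.04 W/m².

799 W/m²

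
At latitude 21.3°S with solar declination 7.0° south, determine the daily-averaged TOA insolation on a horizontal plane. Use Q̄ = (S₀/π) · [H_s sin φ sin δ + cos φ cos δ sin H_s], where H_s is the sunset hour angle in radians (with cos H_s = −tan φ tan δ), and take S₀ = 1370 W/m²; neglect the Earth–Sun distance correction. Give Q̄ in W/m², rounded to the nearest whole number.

434 W/m²

−tan φ tan δ = −(-0.3899)(-0.1228) = -0.0479; H_s = arccos(-0.0479) = 92.75°. In radians, H_s = 1.6188.
H_s sin φ sin δ = 1.6188 × -0.3633 × -0.1219 = 0.0717.
cos φ cos δ sin H_s = 0.9317 × 0.9925 × 0.9988 = 0.9236.
Q̄ = (1370/π) × (0.0717 + 0.9236) = 436.08 × 0.9953 = 434.03 W/m².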